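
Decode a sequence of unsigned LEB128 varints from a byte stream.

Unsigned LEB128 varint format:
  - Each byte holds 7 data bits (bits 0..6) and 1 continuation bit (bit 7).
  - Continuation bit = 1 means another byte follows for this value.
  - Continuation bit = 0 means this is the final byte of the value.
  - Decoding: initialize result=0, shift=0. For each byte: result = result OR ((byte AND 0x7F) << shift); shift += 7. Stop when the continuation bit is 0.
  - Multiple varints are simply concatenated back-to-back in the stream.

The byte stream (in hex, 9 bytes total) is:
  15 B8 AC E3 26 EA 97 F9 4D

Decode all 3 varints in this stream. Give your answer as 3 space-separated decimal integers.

Answer: 21 81319480 163466218

Derivation:
  byte[0]=0x15 cont=0 payload=0x15=21: acc |= 21<<0 -> acc=21 shift=7 [end]
Varint 1: bytes[0:1] = 15 -> value 21 (1 byte(s))
  byte[1]=0xB8 cont=1 payload=0x38=56: acc |= 56<<0 -> acc=56 shift=7
  byte[2]=0xAC cont=1 payload=0x2C=44: acc |= 44<<7 -> acc=5688 shift=14
  byte[3]=0xE3 cont=1 payload=0x63=99: acc |= 99<<14 -> acc=1627704 shift=21
  byte[4]=0x26 cont=0 payload=0x26=38: acc |= 38<<21 -> acc=81319480 shift=28 [end]
Varint 2: bytes[1:5] = B8 AC E3 26 -> value 81319480 (4 byte(s))
  byte[5]=0xEA cont=1 payload=0x6A=106: acc |= 106<<0 -> acc=106 shift=7
  byte[6]=0x97 cont=1 payload=0x17=23: acc |= 23<<7 -> acc=3050 shift=14
  byte[7]=0xF9 cont=1 payload=0x79=121: acc |= 121<<14 -> acc=1985514 shift=21
  byte[8]=0x4D cont=0 payload=0x4D=77: acc |= 77<<21 -> acc=163466218 shift=28 [end]
Varint 3: bytes[5:9] = EA 97 F9 4D -> value 163466218 (4 byte(s))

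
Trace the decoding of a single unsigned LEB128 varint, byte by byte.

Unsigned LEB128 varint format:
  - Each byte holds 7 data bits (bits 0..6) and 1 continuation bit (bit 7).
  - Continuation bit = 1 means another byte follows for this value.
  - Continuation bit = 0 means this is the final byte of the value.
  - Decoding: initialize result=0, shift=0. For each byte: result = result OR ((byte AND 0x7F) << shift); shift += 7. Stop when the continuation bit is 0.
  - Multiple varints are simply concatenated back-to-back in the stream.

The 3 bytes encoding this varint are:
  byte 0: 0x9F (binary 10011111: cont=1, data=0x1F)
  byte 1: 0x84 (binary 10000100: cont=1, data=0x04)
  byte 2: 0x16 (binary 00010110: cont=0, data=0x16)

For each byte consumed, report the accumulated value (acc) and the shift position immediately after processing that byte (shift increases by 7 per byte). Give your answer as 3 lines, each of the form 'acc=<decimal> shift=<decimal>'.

byte 0=0x9F: payload=0x1F=31, contrib = 31<<0 = 31; acc -> 31, shift -> 7
byte 1=0x84: payload=0x04=4, contrib = 4<<7 = 512; acc -> 543, shift -> 14
byte 2=0x16: payload=0x16=22, contrib = 22<<14 = 360448; acc -> 360991, shift -> 21

Answer: acc=31 shift=7
acc=543 shift=14
acc=360991 shift=21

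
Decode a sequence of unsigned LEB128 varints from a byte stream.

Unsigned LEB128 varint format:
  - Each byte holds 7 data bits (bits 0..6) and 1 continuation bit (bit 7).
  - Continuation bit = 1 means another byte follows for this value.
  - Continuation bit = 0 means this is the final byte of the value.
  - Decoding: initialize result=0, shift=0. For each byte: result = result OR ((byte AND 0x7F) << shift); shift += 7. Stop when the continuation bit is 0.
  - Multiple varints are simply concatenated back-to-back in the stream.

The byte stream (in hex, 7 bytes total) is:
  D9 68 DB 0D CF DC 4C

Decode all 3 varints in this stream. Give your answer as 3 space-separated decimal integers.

Answer: 13401 1755 1257039

Derivation:
  byte[0]=0xD9 cont=1 payload=0x59=89: acc |= 89<<0 -> acc=89 shift=7
  byte[1]=0x68 cont=0 payload=0x68=104: acc |= 104<<7 -> acc=13401 shift=14 [end]
Varint 1: bytes[0:2] = D9 68 -> value 13401 (2 byte(s))
  byte[2]=0xDB cont=1 payload=0x5B=91: acc |= 91<<0 -> acc=91 shift=7
  byte[3]=0x0D cont=0 payload=0x0D=13: acc |= 13<<7 -> acc=1755 shift=14 [end]
Varint 2: bytes[2:4] = DB 0D -> value 1755 (2 byte(s))
  byte[4]=0xCF cont=1 payload=0x4F=79: acc |= 79<<0 -> acc=79 shift=7
  byte[5]=0xDC cont=1 payload=0x5C=92: acc |= 92<<7 -> acc=11855 shift=14
  byte[6]=0x4C cont=0 payload=0x4C=76: acc |= 76<<14 -> acc=1257039 shift=21 [end]
Varint 3: bytes[4:7] = CF DC 4C -> value 1257039 (3 byte(s))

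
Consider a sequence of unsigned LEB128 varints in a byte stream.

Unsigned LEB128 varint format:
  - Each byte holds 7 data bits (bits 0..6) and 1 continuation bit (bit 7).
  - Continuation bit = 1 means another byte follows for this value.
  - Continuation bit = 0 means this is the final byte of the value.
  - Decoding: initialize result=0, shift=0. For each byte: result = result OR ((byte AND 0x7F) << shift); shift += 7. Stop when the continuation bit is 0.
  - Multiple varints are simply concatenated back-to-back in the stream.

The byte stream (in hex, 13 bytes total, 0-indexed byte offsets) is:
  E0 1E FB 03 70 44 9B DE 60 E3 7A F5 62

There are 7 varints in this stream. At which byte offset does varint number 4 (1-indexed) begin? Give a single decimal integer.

  byte[0]=0xE0 cont=1 payload=0x60=96: acc |= 96<<0 -> acc=96 shift=7
  byte[1]=0x1E cont=0 payload=0x1E=30: acc |= 30<<7 -> acc=3936 shift=14 [end]
Varint 1: bytes[0:2] = E0 1E -> value 3936 (2 byte(s))
  byte[2]=0xFB cont=1 payload=0x7B=123: acc |= 123<<0 -> acc=123 shift=7
  byte[3]=0x03 cont=0 payload=0x03=3: acc |= 3<<7 -> acc=507 shift=14 [end]
Varint 2: bytes[2:4] = FB 03 -> value 507 (2 byte(s))
  byte[4]=0x70 cont=0 payload=0x70=112: acc |= 112<<0 -> acc=112 shift=7 [end]
Varint 3: bytes[4:5] = 70 -> value 112 (1 byte(s))
  byte[5]=0x44 cont=0 payload=0x44=68: acc |= 68<<0 -> acc=68 shift=7 [end]
Varint 4: bytes[5:6] = 44 -> value 68 (1 byte(s))
  byte[6]=0x9B cont=1 payload=0x1B=27: acc |= 27<<0 -> acc=27 shift=7
  byte[7]=0xDE cont=1 payload=0x5E=94: acc |= 94<<7 -> acc=12059 shift=14
  byte[8]=0x60 cont=0 payload=0x60=96: acc |= 96<<14 -> acc=1584923 shift=21 [end]
Varint 5: bytes[6:9] = 9B DE 60 -> value 1584923 (3 byte(s))
  byte[9]=0xE3 cont=1 payload=0x63=99: acc |= 99<<0 -> acc=99 shift=7
  byte[10]=0x7A cont=0 payload=0x7A=122: acc |= 122<<7 -> acc=15715 shift=14 [end]
Varint 6: bytes[9:11] = E3 7A -> value 15715 (2 byte(s))
  byte[11]=0xF5 cont=1 payload=0x75=117: acc |= 117<<0 -> acc=117 shift=7
  byte[12]=0x62 cont=0 payload=0x62=98: acc |= 98<<7 -> acc=12661 shift=14 [end]
Varint 7: bytes[11:13] = F5 62 -> value 12661 (2 byte(s))

Answer: 5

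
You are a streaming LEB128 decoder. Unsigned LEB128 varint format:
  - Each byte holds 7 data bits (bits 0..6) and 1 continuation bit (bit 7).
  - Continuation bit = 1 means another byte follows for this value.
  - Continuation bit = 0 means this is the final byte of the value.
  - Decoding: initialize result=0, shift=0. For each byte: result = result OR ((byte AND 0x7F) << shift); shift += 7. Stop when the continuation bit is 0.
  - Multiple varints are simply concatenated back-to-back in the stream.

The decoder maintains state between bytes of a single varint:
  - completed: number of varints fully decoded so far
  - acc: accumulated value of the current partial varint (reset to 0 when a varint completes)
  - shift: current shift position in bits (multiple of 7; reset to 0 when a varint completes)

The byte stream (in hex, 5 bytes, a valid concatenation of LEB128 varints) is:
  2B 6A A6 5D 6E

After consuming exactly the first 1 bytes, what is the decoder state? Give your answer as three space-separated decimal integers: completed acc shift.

Answer: 1 0 0

Derivation:
byte[0]=0x2B cont=0 payload=0x2B: varint #1 complete (value=43); reset -> completed=1 acc=0 shift=0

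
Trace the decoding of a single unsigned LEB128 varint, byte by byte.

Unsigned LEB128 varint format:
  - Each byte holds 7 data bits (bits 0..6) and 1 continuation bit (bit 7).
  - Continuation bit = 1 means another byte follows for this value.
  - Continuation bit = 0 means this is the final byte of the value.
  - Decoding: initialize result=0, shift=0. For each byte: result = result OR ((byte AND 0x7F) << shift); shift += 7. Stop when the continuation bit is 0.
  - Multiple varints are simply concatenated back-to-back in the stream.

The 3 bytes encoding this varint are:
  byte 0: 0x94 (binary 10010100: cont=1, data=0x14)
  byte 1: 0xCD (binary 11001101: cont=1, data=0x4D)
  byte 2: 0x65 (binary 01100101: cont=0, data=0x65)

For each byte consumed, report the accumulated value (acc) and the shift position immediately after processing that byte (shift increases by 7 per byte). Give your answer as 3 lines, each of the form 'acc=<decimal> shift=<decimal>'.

Answer: acc=20 shift=7
acc=9876 shift=14
acc=1664660 shift=21

Derivation:
byte 0=0x94: payload=0x14=20, contrib = 20<<0 = 20; acc -> 20, shift -> 7
byte 1=0xCD: payload=0x4D=77, contrib = 77<<7 = 9856; acc -> 9876, shift -> 14
byte 2=0x65: payload=0x65=101, contrib = 101<<14 = 1654784; acc -> 1664660, shift -> 21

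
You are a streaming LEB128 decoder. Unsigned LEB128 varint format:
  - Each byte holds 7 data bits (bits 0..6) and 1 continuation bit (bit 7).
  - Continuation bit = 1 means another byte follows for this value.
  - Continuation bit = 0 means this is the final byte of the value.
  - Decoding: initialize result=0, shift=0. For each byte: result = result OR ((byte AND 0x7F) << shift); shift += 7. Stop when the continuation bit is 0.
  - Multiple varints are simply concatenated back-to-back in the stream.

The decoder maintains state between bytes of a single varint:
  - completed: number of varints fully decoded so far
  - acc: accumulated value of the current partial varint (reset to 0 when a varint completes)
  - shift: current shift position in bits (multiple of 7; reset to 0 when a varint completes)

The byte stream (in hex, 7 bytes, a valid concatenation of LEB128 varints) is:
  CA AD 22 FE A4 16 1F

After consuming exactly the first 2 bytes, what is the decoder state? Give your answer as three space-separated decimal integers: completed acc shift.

byte[0]=0xCA cont=1 payload=0x4A: acc |= 74<<0 -> completed=0 acc=74 shift=7
byte[1]=0xAD cont=1 payload=0x2D: acc |= 45<<7 -> completed=0 acc=5834 shift=14

Answer: 0 5834 14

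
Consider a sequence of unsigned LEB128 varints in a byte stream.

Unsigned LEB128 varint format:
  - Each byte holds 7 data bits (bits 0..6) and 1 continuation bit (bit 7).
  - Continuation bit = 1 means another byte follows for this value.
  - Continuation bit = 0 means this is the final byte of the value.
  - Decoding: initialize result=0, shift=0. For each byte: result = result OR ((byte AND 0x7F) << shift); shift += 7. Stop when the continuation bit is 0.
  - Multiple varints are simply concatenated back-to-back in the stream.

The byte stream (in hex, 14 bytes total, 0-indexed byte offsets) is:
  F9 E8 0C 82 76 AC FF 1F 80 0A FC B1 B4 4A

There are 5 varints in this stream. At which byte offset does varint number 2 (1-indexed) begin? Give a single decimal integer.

  byte[0]=0xF9 cont=1 payload=0x79=121: acc |= 121<<0 -> acc=121 shift=7
  byte[1]=0xE8 cont=1 payload=0x68=104: acc |= 104<<7 -> acc=13433 shift=14
  byte[2]=0x0C cont=0 payload=0x0C=12: acc |= 12<<14 -> acc=210041 shift=21 [end]
Varint 1: bytes[0:3] = F9 E8 0C -> value 210041 (3 byte(s))
  byte[3]=0x82 cont=1 payload=0x02=2: acc |= 2<<0 -> acc=2 shift=7
  byte[4]=0x76 cont=0 payload=0x76=118: acc |= 118<<7 -> acc=15106 shift=14 [end]
Varint 2: bytes[3:5] = 82 76 -> value 15106 (2 byte(s))
  byte[5]=0xAC cont=1 payload=0x2C=44: acc |= 44<<0 -> acc=44 shift=7
  byte[6]=0xFF cont=1 payload=0x7F=127: acc |= 127<<7 -> acc=16300 shift=14
  byte[7]=0x1F cont=0 payload=0x1F=31: acc |= 31<<14 -> acc=524204 shift=21 [end]
Varint 3: bytes[5:8] = AC FF 1F -> value 524204 (3 byte(s))
  byte[8]=0x80 cont=1 payload=0x00=0: acc |= 0<<0 -> acc=0 shift=7
  byte[9]=0x0A cont=0 payload=0x0A=10: acc |= 10<<7 -> acc=1280 shift=14 [end]
Varint 4: bytes[8:10] = 80 0A -> value 1280 (2 byte(s))
  byte[10]=0xFC cont=1 payload=0x7C=124: acc |= 124<<0 -> acc=124 shift=7
  byte[11]=0xB1 cont=1 payload=0x31=49: acc |= 49<<7 -> acc=6396 shift=14
  byte[12]=0xB4 cont=1 payload=0x34=52: acc |= 52<<14 -> acc=858364 shift=21
  byte[13]=0x4A cont=0 payload=0x4A=74: acc |= 74<<21 -> acc=156047612 shift=28 [end]
Varint 5: bytes[10:14] = FC B1 B4 4A -> value 156047612 (4 byte(s))

Answer: 3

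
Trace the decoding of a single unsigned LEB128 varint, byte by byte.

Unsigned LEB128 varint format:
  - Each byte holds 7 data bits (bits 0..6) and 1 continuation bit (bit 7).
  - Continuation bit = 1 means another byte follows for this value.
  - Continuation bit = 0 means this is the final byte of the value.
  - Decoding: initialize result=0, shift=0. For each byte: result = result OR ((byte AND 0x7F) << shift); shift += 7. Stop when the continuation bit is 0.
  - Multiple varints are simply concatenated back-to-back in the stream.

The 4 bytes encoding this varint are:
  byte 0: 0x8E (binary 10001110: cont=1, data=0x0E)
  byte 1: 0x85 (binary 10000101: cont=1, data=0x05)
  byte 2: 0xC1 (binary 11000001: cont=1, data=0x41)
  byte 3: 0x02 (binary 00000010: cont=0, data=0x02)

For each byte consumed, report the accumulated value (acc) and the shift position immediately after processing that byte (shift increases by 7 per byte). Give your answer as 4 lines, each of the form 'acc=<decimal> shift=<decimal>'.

Answer: acc=14 shift=7
acc=654 shift=14
acc=1065614 shift=21
acc=5259918 shift=28

Derivation:
byte 0=0x8E: payload=0x0E=14, contrib = 14<<0 = 14; acc -> 14, shift -> 7
byte 1=0x85: payload=0x05=5, contrib = 5<<7 = 640; acc -> 654, shift -> 14
byte 2=0xC1: payload=0x41=65, contrib = 65<<14 = 1064960; acc -> 1065614, shift -> 21
byte 3=0x02: payload=0x02=2, contrib = 2<<21 = 4194304; acc -> 5259918, shift -> 28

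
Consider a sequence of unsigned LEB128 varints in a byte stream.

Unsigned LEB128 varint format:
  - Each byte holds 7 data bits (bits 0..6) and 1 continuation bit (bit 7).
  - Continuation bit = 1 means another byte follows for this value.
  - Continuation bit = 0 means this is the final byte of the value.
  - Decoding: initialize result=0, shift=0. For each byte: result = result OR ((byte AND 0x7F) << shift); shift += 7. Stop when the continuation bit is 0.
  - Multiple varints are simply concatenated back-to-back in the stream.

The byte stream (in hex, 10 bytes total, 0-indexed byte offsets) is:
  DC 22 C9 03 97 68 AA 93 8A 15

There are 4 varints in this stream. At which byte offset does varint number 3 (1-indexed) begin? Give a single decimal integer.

  byte[0]=0xDC cont=1 payload=0x5C=92: acc |= 92<<0 -> acc=92 shift=7
  byte[1]=0x22 cont=0 payload=0x22=34: acc |= 34<<7 -> acc=4444 shift=14 [end]
Varint 1: bytes[0:2] = DC 22 -> value 4444 (2 byte(s))
  byte[2]=0xC9 cont=1 payload=0x49=73: acc |= 73<<0 -> acc=73 shift=7
  byte[3]=0x03 cont=0 payload=0x03=3: acc |= 3<<7 -> acc=457 shift=14 [end]
Varint 2: bytes[2:4] = C9 03 -> value 457 (2 byte(s))
  byte[4]=0x97 cont=1 payload=0x17=23: acc |= 23<<0 -> acc=23 shift=7
  byte[5]=0x68 cont=0 payload=0x68=104: acc |= 104<<7 -> acc=13335 shift=14 [end]
Varint 3: bytes[4:6] = 97 68 -> value 13335 (2 byte(s))
  byte[6]=0xAA cont=1 payload=0x2A=42: acc |= 42<<0 -> acc=42 shift=7
  byte[7]=0x93 cont=1 payload=0x13=19: acc |= 19<<7 -> acc=2474 shift=14
  byte[8]=0x8A cont=1 payload=0x0A=10: acc |= 10<<14 -> acc=166314 shift=21
  byte[9]=0x15 cont=0 payload=0x15=21: acc |= 21<<21 -> acc=44206506 shift=28 [end]
Varint 4: bytes[6:10] = AA 93 8A 15 -> value 44206506 (4 byte(s))

Answer: 4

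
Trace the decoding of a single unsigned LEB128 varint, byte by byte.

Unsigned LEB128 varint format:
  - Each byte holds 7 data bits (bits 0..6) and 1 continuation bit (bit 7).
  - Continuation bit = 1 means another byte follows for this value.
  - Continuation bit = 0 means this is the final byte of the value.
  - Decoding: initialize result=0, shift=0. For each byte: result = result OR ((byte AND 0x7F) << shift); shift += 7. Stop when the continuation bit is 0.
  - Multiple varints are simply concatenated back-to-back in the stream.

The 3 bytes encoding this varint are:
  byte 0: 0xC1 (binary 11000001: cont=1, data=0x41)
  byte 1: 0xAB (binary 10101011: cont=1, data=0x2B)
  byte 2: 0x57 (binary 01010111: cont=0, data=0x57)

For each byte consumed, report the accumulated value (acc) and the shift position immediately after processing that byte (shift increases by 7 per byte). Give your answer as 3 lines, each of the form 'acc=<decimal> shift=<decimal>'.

Answer: acc=65 shift=7
acc=5569 shift=14
acc=1430977 shift=21

Derivation:
byte 0=0xC1: payload=0x41=65, contrib = 65<<0 = 65; acc -> 65, shift -> 7
byte 1=0xAB: payload=0x2B=43, contrib = 43<<7 = 5504; acc -> 5569, shift -> 14
byte 2=0x57: payload=0x57=87, contrib = 87<<14 = 1425408; acc -> 1430977, shift -> 21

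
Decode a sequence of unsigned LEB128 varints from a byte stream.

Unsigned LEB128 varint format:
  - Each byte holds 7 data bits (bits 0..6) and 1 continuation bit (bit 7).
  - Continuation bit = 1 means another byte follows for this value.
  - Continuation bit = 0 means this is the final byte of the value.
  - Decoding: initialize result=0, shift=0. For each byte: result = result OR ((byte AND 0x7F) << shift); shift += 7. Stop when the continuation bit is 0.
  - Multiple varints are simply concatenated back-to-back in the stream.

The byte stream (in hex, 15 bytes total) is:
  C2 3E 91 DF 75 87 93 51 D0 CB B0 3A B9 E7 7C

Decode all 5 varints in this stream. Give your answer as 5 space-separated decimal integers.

  byte[0]=0xC2 cont=1 payload=0x42=66: acc |= 66<<0 -> acc=66 shift=7
  byte[1]=0x3E cont=0 payload=0x3E=62: acc |= 62<<7 -> acc=8002 shift=14 [end]
Varint 1: bytes[0:2] = C2 3E -> value 8002 (2 byte(s))
  byte[2]=0x91 cont=1 payload=0x11=17: acc |= 17<<0 -> acc=17 shift=7
  byte[3]=0xDF cont=1 payload=0x5F=95: acc |= 95<<7 -> acc=12177 shift=14
  byte[4]=0x75 cont=0 payload=0x75=117: acc |= 117<<14 -> acc=1929105 shift=21 [end]
Varint 2: bytes[2:5] = 91 DF 75 -> value 1929105 (3 byte(s))
  byte[5]=0x87 cont=1 payload=0x07=7: acc |= 7<<0 -> acc=7 shift=7
  byte[6]=0x93 cont=1 payload=0x13=19: acc |= 19<<7 -> acc=2439 shift=14
  byte[7]=0x51 cont=0 payload=0x51=81: acc |= 81<<14 -> acc=1329543 shift=21 [end]
Varint 3: bytes[5:8] = 87 93 51 -> value 1329543 (3 byte(s))
  byte[8]=0xD0 cont=1 payload=0x50=80: acc |= 80<<0 -> acc=80 shift=7
  byte[9]=0xCB cont=1 payload=0x4B=75: acc |= 75<<7 -> acc=9680 shift=14
  byte[10]=0xB0 cont=1 payload=0x30=48: acc |= 48<<14 -> acc=796112 shift=21
  byte[11]=0x3A cont=0 payload=0x3A=58: acc |= 58<<21 -> acc=122430928 shift=28 [end]
Varint 4: bytes[8:12] = D0 CB B0 3A -> value 122430928 (4 byte(s))
  byte[12]=0xB9 cont=1 payload=0x39=57: acc |= 57<<0 -> acc=57 shift=7
  byte[13]=0xE7 cont=1 payload=0x67=103: acc |= 103<<7 -> acc=13241 shift=14
  byte[14]=0x7C cont=0 payload=0x7C=124: acc |= 124<<14 -> acc=2044857 shift=21 [end]
Varint 5: bytes[12:15] = B9 E7 7C -> value 2044857 (3 byte(s))

Answer: 8002 1929105 1329543 122430928 2044857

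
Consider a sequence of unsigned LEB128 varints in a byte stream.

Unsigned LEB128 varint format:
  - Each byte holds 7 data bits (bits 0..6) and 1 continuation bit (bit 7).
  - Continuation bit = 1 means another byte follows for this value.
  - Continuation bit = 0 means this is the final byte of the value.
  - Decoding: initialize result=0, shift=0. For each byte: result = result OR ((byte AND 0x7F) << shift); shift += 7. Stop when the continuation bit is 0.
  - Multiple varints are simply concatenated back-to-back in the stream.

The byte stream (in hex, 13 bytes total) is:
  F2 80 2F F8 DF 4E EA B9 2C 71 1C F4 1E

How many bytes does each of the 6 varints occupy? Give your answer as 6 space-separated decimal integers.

Answer: 3 3 3 1 1 2

Derivation:
  byte[0]=0xF2 cont=1 payload=0x72=114: acc |= 114<<0 -> acc=114 shift=7
  byte[1]=0x80 cont=1 payload=0x00=0: acc |= 0<<7 -> acc=114 shift=14
  byte[2]=0x2F cont=0 payload=0x2F=47: acc |= 47<<14 -> acc=770162 shift=21 [end]
Varint 1: bytes[0:3] = F2 80 2F -> value 770162 (3 byte(s))
  byte[3]=0xF8 cont=1 payload=0x78=120: acc |= 120<<0 -> acc=120 shift=7
  byte[4]=0xDF cont=1 payload=0x5F=95: acc |= 95<<7 -> acc=12280 shift=14
  byte[5]=0x4E cont=0 payload=0x4E=78: acc |= 78<<14 -> acc=1290232 shift=21 [end]
Varint 2: bytes[3:6] = F8 DF 4E -> value 1290232 (3 byte(s))
  byte[6]=0xEA cont=1 payload=0x6A=106: acc |= 106<<0 -> acc=106 shift=7
  byte[7]=0xB9 cont=1 payload=0x39=57: acc |= 57<<7 -> acc=7402 shift=14
  byte[8]=0x2C cont=0 payload=0x2C=44: acc |= 44<<14 -> acc=728298 shift=21 [end]
Varint 3: bytes[6:9] = EA B9 2C -> value 728298 (3 byte(s))
  byte[9]=0x71 cont=0 payload=0x71=113: acc |= 113<<0 -> acc=113 shift=7 [end]
Varint 4: bytes[9:10] = 71 -> value 113 (1 byte(s))
  byte[10]=0x1C cont=0 payload=0x1C=28: acc |= 28<<0 -> acc=28 shift=7 [end]
Varint 5: bytes[10:11] = 1C -> value 28 (1 byte(s))
  byte[11]=0xF4 cont=1 payload=0x74=116: acc |= 116<<0 -> acc=116 shift=7
  byte[12]=0x1E cont=0 payload=0x1E=30: acc |= 30<<7 -> acc=3956 shift=14 [end]
Varint 6: bytes[11:13] = F4 1E -> value 3956 (2 byte(s))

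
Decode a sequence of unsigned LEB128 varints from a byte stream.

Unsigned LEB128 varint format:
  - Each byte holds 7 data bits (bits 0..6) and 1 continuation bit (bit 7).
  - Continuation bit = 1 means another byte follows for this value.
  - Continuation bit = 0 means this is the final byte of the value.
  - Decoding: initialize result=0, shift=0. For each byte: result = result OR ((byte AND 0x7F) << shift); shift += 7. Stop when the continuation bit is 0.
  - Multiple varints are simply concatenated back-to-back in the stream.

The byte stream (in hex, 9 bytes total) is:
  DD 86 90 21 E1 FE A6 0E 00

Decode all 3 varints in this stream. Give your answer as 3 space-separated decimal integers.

Answer: 69469021 29998945 0

Derivation:
  byte[0]=0xDD cont=1 payload=0x5D=93: acc |= 93<<0 -> acc=93 shift=7
  byte[1]=0x86 cont=1 payload=0x06=6: acc |= 6<<7 -> acc=861 shift=14
  byte[2]=0x90 cont=1 payload=0x10=16: acc |= 16<<14 -> acc=263005 shift=21
  byte[3]=0x21 cont=0 payload=0x21=33: acc |= 33<<21 -> acc=69469021 shift=28 [end]
Varint 1: bytes[0:4] = DD 86 90 21 -> value 69469021 (4 byte(s))
  byte[4]=0xE1 cont=1 payload=0x61=97: acc |= 97<<0 -> acc=97 shift=7
  byte[5]=0xFE cont=1 payload=0x7E=126: acc |= 126<<7 -> acc=16225 shift=14
  byte[6]=0xA6 cont=1 payload=0x26=38: acc |= 38<<14 -> acc=638817 shift=21
  byte[7]=0x0E cont=0 payload=0x0E=14: acc |= 14<<21 -> acc=29998945 shift=28 [end]
Varint 2: bytes[4:8] = E1 FE A6 0E -> value 29998945 (4 byte(s))
  byte[8]=0x00 cont=0 payload=0x00=0: acc |= 0<<0 -> acc=0 shift=7 [end]
Varint 3: bytes[8:9] = 00 -> value 0 (1 byte(s))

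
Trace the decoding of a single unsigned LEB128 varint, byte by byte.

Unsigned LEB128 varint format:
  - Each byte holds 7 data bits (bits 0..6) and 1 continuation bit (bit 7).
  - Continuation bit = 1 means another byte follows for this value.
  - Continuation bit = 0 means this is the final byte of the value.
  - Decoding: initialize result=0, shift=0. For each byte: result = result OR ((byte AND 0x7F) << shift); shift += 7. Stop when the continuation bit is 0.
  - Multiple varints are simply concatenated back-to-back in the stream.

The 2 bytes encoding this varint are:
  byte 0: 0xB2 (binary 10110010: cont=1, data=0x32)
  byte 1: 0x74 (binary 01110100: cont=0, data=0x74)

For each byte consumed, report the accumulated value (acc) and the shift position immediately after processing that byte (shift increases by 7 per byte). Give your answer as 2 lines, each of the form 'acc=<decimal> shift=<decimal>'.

Answer: acc=50 shift=7
acc=14898 shift=14

Derivation:
byte 0=0xB2: payload=0x32=50, contrib = 50<<0 = 50; acc -> 50, shift -> 7
byte 1=0x74: payload=0x74=116, contrib = 116<<7 = 14848; acc -> 14898, shift -> 14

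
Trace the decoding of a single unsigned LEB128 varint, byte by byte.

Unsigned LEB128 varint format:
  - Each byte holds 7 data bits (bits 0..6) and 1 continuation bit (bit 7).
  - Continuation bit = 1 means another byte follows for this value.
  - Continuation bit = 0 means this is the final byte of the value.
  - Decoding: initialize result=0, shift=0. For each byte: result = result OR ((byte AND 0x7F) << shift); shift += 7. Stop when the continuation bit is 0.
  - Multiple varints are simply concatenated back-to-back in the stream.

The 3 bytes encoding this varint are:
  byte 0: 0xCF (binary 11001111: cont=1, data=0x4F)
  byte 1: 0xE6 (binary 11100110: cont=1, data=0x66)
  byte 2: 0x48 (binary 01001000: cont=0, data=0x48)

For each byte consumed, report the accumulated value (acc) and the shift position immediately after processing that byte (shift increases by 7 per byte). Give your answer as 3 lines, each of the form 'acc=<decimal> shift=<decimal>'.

byte 0=0xCF: payload=0x4F=79, contrib = 79<<0 = 79; acc -> 79, shift -> 7
byte 1=0xE6: payload=0x66=102, contrib = 102<<7 = 13056; acc -> 13135, shift -> 14
byte 2=0x48: payload=0x48=72, contrib = 72<<14 = 1179648; acc -> 1192783, shift -> 21

Answer: acc=79 shift=7
acc=13135 shift=14
acc=1192783 shift=21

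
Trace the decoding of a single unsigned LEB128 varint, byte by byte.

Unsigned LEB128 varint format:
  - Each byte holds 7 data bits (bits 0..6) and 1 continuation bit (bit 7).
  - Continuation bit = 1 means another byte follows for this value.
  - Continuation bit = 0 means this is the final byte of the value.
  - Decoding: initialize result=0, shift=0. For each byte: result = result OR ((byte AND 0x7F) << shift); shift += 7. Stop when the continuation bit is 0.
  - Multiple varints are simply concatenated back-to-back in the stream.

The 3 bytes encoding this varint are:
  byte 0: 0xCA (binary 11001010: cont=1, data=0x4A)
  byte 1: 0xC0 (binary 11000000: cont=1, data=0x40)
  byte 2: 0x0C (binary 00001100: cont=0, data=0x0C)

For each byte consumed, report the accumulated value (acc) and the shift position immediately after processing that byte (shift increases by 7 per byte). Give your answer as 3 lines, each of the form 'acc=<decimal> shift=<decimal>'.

Answer: acc=74 shift=7
acc=8266 shift=14
acc=204874 shift=21

Derivation:
byte 0=0xCA: payload=0x4A=74, contrib = 74<<0 = 74; acc -> 74, shift -> 7
byte 1=0xC0: payload=0x40=64, contrib = 64<<7 = 8192; acc -> 8266, shift -> 14
byte 2=0x0C: payload=0x0C=12, contrib = 12<<14 = 196608; acc -> 204874, shift -> 21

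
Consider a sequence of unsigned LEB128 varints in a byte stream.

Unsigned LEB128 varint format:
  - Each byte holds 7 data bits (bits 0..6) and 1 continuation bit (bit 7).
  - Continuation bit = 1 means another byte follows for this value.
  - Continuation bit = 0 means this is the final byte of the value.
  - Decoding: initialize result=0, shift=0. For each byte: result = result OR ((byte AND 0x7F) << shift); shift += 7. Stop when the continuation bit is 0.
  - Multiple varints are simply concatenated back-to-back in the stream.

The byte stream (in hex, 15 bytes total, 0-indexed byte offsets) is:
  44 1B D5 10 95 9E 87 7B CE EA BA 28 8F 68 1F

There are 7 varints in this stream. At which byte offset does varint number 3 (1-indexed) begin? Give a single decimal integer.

Answer: 2

Derivation:
  byte[0]=0x44 cont=0 payload=0x44=68: acc |= 68<<0 -> acc=68 shift=7 [end]
Varint 1: bytes[0:1] = 44 -> value 68 (1 byte(s))
  byte[1]=0x1B cont=0 payload=0x1B=27: acc |= 27<<0 -> acc=27 shift=7 [end]
Varint 2: bytes[1:2] = 1B -> value 27 (1 byte(s))
  byte[2]=0xD5 cont=1 payload=0x55=85: acc |= 85<<0 -> acc=85 shift=7
  byte[3]=0x10 cont=0 payload=0x10=16: acc |= 16<<7 -> acc=2133 shift=14 [end]
Varint 3: bytes[2:4] = D5 10 -> value 2133 (2 byte(s))
  byte[4]=0x95 cont=1 payload=0x15=21: acc |= 21<<0 -> acc=21 shift=7
  byte[5]=0x9E cont=1 payload=0x1E=30: acc |= 30<<7 -> acc=3861 shift=14
  byte[6]=0x87 cont=1 payload=0x07=7: acc |= 7<<14 -> acc=118549 shift=21
  byte[7]=0x7B cont=0 payload=0x7B=123: acc |= 123<<21 -> acc=258068245 shift=28 [end]
Varint 4: bytes[4:8] = 95 9E 87 7B -> value 258068245 (4 byte(s))
  byte[8]=0xCE cont=1 payload=0x4E=78: acc |= 78<<0 -> acc=78 shift=7
  byte[9]=0xEA cont=1 payload=0x6A=106: acc |= 106<<7 -> acc=13646 shift=14
  byte[10]=0xBA cont=1 payload=0x3A=58: acc |= 58<<14 -> acc=963918 shift=21
  byte[11]=0x28 cont=0 payload=0x28=40: acc |= 40<<21 -> acc=84849998 shift=28 [end]
Varint 5: bytes[8:12] = CE EA BA 28 -> value 84849998 (4 byte(s))
  byte[12]=0x8F cont=1 payload=0x0F=15: acc |= 15<<0 -> acc=15 shift=7
  byte[13]=0x68 cont=0 payload=0x68=104: acc |= 104<<7 -> acc=13327 shift=14 [end]
Varint 6: bytes[12:14] = 8F 68 -> value 13327 (2 byte(s))
  byte[14]=0x1F cont=0 payload=0x1F=31: acc |= 31<<0 -> acc=31 shift=7 [end]
Varint 7: bytes[14:15] = 1F -> value 31 (1 byte(s))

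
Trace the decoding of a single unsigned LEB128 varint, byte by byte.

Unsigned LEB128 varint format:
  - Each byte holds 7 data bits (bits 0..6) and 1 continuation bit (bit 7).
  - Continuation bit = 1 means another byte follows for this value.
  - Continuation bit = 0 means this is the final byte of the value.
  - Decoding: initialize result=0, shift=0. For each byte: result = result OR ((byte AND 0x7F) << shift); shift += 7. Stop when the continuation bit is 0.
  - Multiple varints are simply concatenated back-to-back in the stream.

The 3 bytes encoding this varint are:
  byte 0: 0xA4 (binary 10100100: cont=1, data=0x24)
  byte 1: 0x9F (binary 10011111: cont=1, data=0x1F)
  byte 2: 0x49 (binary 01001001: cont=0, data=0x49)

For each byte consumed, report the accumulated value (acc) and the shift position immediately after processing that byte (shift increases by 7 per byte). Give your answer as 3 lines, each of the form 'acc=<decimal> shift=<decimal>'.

Answer: acc=36 shift=7
acc=4004 shift=14
acc=1200036 shift=21

Derivation:
byte 0=0xA4: payload=0x24=36, contrib = 36<<0 = 36; acc -> 36, shift -> 7
byte 1=0x9F: payload=0x1F=31, contrib = 31<<7 = 3968; acc -> 4004, shift -> 14
byte 2=0x49: payload=0x49=73, contrib = 73<<14 = 1196032; acc -> 1200036, shift -> 21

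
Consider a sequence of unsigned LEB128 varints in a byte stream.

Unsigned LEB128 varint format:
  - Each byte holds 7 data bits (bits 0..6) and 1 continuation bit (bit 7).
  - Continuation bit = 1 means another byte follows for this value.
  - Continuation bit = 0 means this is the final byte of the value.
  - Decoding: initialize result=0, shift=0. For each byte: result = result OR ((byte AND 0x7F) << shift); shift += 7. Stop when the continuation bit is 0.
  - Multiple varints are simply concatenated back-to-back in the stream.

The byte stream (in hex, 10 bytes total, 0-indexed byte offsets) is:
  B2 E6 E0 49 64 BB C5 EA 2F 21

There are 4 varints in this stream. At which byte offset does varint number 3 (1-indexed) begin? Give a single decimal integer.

Answer: 5

Derivation:
  byte[0]=0xB2 cont=1 payload=0x32=50: acc |= 50<<0 -> acc=50 shift=7
  byte[1]=0xE6 cont=1 payload=0x66=102: acc |= 102<<7 -> acc=13106 shift=14
  byte[2]=0xE0 cont=1 payload=0x60=96: acc |= 96<<14 -> acc=1585970 shift=21
  byte[3]=0x49 cont=0 payload=0x49=73: acc |= 73<<21 -> acc=154678066 shift=28 [end]
Varint 1: bytes[0:4] = B2 E6 E0 49 -> value 154678066 (4 byte(s))
  byte[4]=0x64 cont=0 payload=0x64=100: acc |= 100<<0 -> acc=100 shift=7 [end]
Varint 2: bytes[4:5] = 64 -> value 100 (1 byte(s))
  byte[5]=0xBB cont=1 payload=0x3B=59: acc |= 59<<0 -> acc=59 shift=7
  byte[6]=0xC5 cont=1 payload=0x45=69: acc |= 69<<7 -> acc=8891 shift=14
  byte[7]=0xEA cont=1 payload=0x6A=106: acc |= 106<<14 -> acc=1745595 shift=21
  byte[8]=0x2F cont=0 payload=0x2F=47: acc |= 47<<21 -> acc=100311739 shift=28 [end]
Varint 3: bytes[5:9] = BB C5 EA 2F -> value 100311739 (4 byte(s))
  byte[9]=0x21 cont=0 payload=0x21=33: acc |= 33<<0 -> acc=33 shift=7 [end]
Varint 4: bytes[9:10] = 21 -> value 33 (1 byte(s))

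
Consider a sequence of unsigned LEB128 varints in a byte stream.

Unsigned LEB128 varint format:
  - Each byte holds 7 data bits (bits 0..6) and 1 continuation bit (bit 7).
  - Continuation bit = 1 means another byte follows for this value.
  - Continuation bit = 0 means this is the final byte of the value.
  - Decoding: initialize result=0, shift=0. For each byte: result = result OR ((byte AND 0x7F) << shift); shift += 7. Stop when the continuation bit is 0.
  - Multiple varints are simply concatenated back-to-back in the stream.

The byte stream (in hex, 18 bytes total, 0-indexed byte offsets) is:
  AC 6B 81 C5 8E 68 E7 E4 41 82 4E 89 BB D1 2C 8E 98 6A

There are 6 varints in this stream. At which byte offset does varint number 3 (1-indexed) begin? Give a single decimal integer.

Answer: 6

Derivation:
  byte[0]=0xAC cont=1 payload=0x2C=44: acc |= 44<<0 -> acc=44 shift=7
  byte[1]=0x6B cont=0 payload=0x6B=107: acc |= 107<<7 -> acc=13740 shift=14 [end]
Varint 1: bytes[0:2] = AC 6B -> value 13740 (2 byte(s))
  byte[2]=0x81 cont=1 payload=0x01=1: acc |= 1<<0 -> acc=1 shift=7
  byte[3]=0xC5 cont=1 payload=0x45=69: acc |= 69<<7 -> acc=8833 shift=14
  byte[4]=0x8E cont=1 payload=0x0E=14: acc |= 14<<14 -> acc=238209 shift=21
  byte[5]=0x68 cont=0 payload=0x68=104: acc |= 104<<21 -> acc=218342017 shift=28 [end]
Varint 2: bytes[2:6] = 81 C5 8E 68 -> value 218342017 (4 byte(s))
  byte[6]=0xE7 cont=1 payload=0x67=103: acc |= 103<<0 -> acc=103 shift=7
  byte[7]=0xE4 cont=1 payload=0x64=100: acc |= 100<<7 -> acc=12903 shift=14
  byte[8]=0x41 cont=0 payload=0x41=65: acc |= 65<<14 -> acc=1077863 shift=21 [end]
Varint 3: bytes[6:9] = E7 E4 41 -> value 1077863 (3 byte(s))
  byte[9]=0x82 cont=1 payload=0x02=2: acc |= 2<<0 -> acc=2 shift=7
  byte[10]=0x4E cont=0 payload=0x4E=78: acc |= 78<<7 -> acc=9986 shift=14 [end]
Varint 4: bytes[9:11] = 82 4E -> value 9986 (2 byte(s))
  byte[11]=0x89 cont=1 payload=0x09=9: acc |= 9<<0 -> acc=9 shift=7
  byte[12]=0xBB cont=1 payload=0x3B=59: acc |= 59<<7 -> acc=7561 shift=14
  byte[13]=0xD1 cont=1 payload=0x51=81: acc |= 81<<14 -> acc=1334665 shift=21
  byte[14]=0x2C cont=0 payload=0x2C=44: acc |= 44<<21 -> acc=93609353 shift=28 [end]
Varint 5: bytes[11:15] = 89 BB D1 2C -> value 93609353 (4 byte(s))
  byte[15]=0x8E cont=1 payload=0x0E=14: acc |= 14<<0 -> acc=14 shift=7
  byte[16]=0x98 cont=1 payload=0x18=24: acc |= 24<<7 -> acc=3086 shift=14
  byte[17]=0x6A cont=0 payload=0x6A=106: acc |= 106<<14 -> acc=1739790 shift=21 [end]
Varint 6: bytes[15:18] = 8E 98 6A -> value 1739790 (3 byte(s))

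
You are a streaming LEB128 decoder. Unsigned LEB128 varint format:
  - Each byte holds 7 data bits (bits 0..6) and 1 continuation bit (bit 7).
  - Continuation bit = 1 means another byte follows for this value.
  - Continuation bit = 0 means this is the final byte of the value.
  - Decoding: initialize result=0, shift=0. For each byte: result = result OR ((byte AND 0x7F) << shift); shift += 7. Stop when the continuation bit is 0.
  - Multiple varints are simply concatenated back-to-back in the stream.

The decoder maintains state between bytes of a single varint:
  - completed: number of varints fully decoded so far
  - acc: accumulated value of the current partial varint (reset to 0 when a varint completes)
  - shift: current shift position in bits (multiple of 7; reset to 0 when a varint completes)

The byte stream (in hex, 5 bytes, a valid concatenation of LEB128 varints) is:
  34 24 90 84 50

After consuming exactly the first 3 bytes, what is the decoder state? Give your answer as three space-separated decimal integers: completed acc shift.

byte[0]=0x34 cont=0 payload=0x34: varint #1 complete (value=52); reset -> completed=1 acc=0 shift=0
byte[1]=0x24 cont=0 payload=0x24: varint #2 complete (value=36); reset -> completed=2 acc=0 shift=0
byte[2]=0x90 cont=1 payload=0x10: acc |= 16<<0 -> completed=2 acc=16 shift=7

Answer: 2 16 7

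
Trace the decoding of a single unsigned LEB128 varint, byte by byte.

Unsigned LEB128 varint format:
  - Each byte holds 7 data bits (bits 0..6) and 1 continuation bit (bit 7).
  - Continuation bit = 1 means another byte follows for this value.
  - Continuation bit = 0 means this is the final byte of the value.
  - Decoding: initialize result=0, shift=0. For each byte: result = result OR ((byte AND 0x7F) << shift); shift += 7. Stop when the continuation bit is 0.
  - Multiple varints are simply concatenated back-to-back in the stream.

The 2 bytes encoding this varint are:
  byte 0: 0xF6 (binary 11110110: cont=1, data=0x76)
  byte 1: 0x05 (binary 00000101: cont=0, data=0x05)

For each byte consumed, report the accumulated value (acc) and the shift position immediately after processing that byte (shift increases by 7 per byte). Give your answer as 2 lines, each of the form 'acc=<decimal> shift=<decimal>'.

Answer: acc=118 shift=7
acc=758 shift=14

Derivation:
byte 0=0xF6: payload=0x76=118, contrib = 118<<0 = 118; acc -> 118, shift -> 7
byte 1=0x05: payload=0x05=5, contrib = 5<<7 = 640; acc -> 758, shift -> 14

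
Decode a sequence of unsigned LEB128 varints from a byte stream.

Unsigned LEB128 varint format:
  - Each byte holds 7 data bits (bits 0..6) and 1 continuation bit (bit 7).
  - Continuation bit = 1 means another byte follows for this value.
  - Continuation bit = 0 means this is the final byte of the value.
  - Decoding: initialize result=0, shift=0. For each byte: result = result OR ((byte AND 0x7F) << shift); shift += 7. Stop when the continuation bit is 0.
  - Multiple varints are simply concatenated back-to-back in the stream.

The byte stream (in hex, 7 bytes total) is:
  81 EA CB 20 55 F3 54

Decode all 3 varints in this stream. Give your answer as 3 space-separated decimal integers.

Answer: 68351233 85 10867

Derivation:
  byte[0]=0x81 cont=1 payload=0x01=1: acc |= 1<<0 -> acc=1 shift=7
  byte[1]=0xEA cont=1 payload=0x6A=106: acc |= 106<<7 -> acc=13569 shift=14
  byte[2]=0xCB cont=1 payload=0x4B=75: acc |= 75<<14 -> acc=1242369 shift=21
  byte[3]=0x20 cont=0 payload=0x20=32: acc |= 32<<21 -> acc=68351233 shift=28 [end]
Varint 1: bytes[0:4] = 81 EA CB 20 -> value 68351233 (4 byte(s))
  byte[4]=0x55 cont=0 payload=0x55=85: acc |= 85<<0 -> acc=85 shift=7 [end]
Varint 2: bytes[4:5] = 55 -> value 85 (1 byte(s))
  byte[5]=0xF3 cont=1 payload=0x73=115: acc |= 115<<0 -> acc=115 shift=7
  byte[6]=0x54 cont=0 payload=0x54=84: acc |= 84<<7 -> acc=10867 shift=14 [end]
Varint 3: bytes[5:7] = F3 54 -> value 10867 (2 byte(s))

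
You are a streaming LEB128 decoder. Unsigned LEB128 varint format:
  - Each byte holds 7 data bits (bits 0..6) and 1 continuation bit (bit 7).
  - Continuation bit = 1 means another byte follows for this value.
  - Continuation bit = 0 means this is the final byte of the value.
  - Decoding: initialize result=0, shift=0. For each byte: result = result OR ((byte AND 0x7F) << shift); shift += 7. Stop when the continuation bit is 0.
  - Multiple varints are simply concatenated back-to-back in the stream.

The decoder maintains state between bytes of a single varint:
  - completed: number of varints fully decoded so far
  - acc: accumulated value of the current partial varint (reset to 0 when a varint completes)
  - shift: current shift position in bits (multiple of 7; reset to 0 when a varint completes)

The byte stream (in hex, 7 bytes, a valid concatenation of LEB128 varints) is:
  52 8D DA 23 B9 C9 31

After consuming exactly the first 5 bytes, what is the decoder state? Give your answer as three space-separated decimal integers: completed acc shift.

Answer: 2 57 7

Derivation:
byte[0]=0x52 cont=0 payload=0x52: varint #1 complete (value=82); reset -> completed=1 acc=0 shift=0
byte[1]=0x8D cont=1 payload=0x0D: acc |= 13<<0 -> completed=1 acc=13 shift=7
byte[2]=0xDA cont=1 payload=0x5A: acc |= 90<<7 -> completed=1 acc=11533 shift=14
byte[3]=0x23 cont=0 payload=0x23: varint #2 complete (value=584973); reset -> completed=2 acc=0 shift=0
byte[4]=0xB9 cont=1 payload=0x39: acc |= 57<<0 -> completed=2 acc=57 shift=7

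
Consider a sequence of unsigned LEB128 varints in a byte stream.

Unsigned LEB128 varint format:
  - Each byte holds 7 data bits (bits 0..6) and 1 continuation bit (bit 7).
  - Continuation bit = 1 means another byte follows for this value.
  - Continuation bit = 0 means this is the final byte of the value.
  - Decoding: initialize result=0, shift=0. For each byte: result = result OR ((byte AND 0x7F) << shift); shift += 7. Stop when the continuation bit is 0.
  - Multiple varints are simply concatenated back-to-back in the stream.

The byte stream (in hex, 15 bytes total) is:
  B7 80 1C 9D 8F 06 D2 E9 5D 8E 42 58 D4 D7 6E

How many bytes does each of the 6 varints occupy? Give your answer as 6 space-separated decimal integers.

  byte[0]=0xB7 cont=1 payload=0x37=55: acc |= 55<<0 -> acc=55 shift=7
  byte[1]=0x80 cont=1 payload=0x00=0: acc |= 0<<7 -> acc=55 shift=14
  byte[2]=0x1C cont=0 payload=0x1C=28: acc |= 28<<14 -> acc=458807 shift=21 [end]
Varint 1: bytes[0:3] = B7 80 1C -> value 458807 (3 byte(s))
  byte[3]=0x9D cont=1 payload=0x1D=29: acc |= 29<<0 -> acc=29 shift=7
  byte[4]=0x8F cont=1 payload=0x0F=15: acc |= 15<<7 -> acc=1949 shift=14
  byte[5]=0x06 cont=0 payload=0x06=6: acc |= 6<<14 -> acc=100253 shift=21 [end]
Varint 2: bytes[3:6] = 9D 8F 06 -> value 100253 (3 byte(s))
  byte[6]=0xD2 cont=1 payload=0x52=82: acc |= 82<<0 -> acc=82 shift=7
  byte[7]=0xE9 cont=1 payload=0x69=105: acc |= 105<<7 -> acc=13522 shift=14
  byte[8]=0x5D cont=0 payload=0x5D=93: acc |= 93<<14 -> acc=1537234 shift=21 [end]
Varint 3: bytes[6:9] = D2 E9 5D -> value 1537234 (3 byte(s))
  byte[9]=0x8E cont=1 payload=0x0E=14: acc |= 14<<0 -> acc=14 shift=7
  byte[10]=0x42 cont=0 payload=0x42=66: acc |= 66<<7 -> acc=8462 shift=14 [end]
Varint 4: bytes[9:11] = 8E 42 -> value 8462 (2 byte(s))
  byte[11]=0x58 cont=0 payload=0x58=88: acc |= 88<<0 -> acc=88 shift=7 [end]
Varint 5: bytes[11:12] = 58 -> value 88 (1 byte(s))
  byte[12]=0xD4 cont=1 payload=0x54=84: acc |= 84<<0 -> acc=84 shift=7
  byte[13]=0xD7 cont=1 payload=0x57=87: acc |= 87<<7 -> acc=11220 shift=14
  byte[14]=0x6E cont=0 payload=0x6E=110: acc |= 110<<14 -> acc=1813460 shift=21 [end]
Varint 6: bytes[12:15] = D4 D7 6E -> value 1813460 (3 byte(s))

Answer: 3 3 3 2 1 3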